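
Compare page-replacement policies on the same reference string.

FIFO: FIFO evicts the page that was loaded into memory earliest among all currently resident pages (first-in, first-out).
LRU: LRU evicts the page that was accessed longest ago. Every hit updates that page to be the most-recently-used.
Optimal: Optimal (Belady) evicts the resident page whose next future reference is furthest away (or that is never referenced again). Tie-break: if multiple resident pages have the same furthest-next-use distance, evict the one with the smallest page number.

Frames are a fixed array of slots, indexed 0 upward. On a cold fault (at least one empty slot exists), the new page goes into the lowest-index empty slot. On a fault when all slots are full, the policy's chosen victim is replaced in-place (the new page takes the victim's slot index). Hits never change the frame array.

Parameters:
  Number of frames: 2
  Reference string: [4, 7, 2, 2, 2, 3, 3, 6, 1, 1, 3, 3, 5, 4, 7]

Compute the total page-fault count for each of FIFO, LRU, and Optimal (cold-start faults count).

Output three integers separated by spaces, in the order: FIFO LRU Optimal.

--- FIFO ---
  step 0: ref 4 -> FAULT, frames=[4,-] (faults so far: 1)
  step 1: ref 7 -> FAULT, frames=[4,7] (faults so far: 2)
  step 2: ref 2 -> FAULT, evict 4, frames=[2,7] (faults so far: 3)
  step 3: ref 2 -> HIT, frames=[2,7] (faults so far: 3)
  step 4: ref 2 -> HIT, frames=[2,7] (faults so far: 3)
  step 5: ref 3 -> FAULT, evict 7, frames=[2,3] (faults so far: 4)
  step 6: ref 3 -> HIT, frames=[2,3] (faults so far: 4)
  step 7: ref 6 -> FAULT, evict 2, frames=[6,3] (faults so far: 5)
  step 8: ref 1 -> FAULT, evict 3, frames=[6,1] (faults so far: 6)
  step 9: ref 1 -> HIT, frames=[6,1] (faults so far: 6)
  step 10: ref 3 -> FAULT, evict 6, frames=[3,1] (faults so far: 7)
  step 11: ref 3 -> HIT, frames=[3,1] (faults so far: 7)
  step 12: ref 5 -> FAULT, evict 1, frames=[3,5] (faults so far: 8)
  step 13: ref 4 -> FAULT, evict 3, frames=[4,5] (faults so far: 9)
  step 14: ref 7 -> FAULT, evict 5, frames=[4,7] (faults so far: 10)
  FIFO total faults: 10
--- LRU ---
  step 0: ref 4 -> FAULT, frames=[4,-] (faults so far: 1)
  step 1: ref 7 -> FAULT, frames=[4,7] (faults so far: 2)
  step 2: ref 2 -> FAULT, evict 4, frames=[2,7] (faults so far: 3)
  step 3: ref 2 -> HIT, frames=[2,7] (faults so far: 3)
  step 4: ref 2 -> HIT, frames=[2,7] (faults so far: 3)
  step 5: ref 3 -> FAULT, evict 7, frames=[2,3] (faults so far: 4)
  step 6: ref 3 -> HIT, frames=[2,3] (faults so far: 4)
  step 7: ref 6 -> FAULT, evict 2, frames=[6,3] (faults so far: 5)
  step 8: ref 1 -> FAULT, evict 3, frames=[6,1] (faults so far: 6)
  step 9: ref 1 -> HIT, frames=[6,1] (faults so far: 6)
  step 10: ref 3 -> FAULT, evict 6, frames=[3,1] (faults so far: 7)
  step 11: ref 3 -> HIT, frames=[3,1] (faults so far: 7)
  step 12: ref 5 -> FAULT, evict 1, frames=[3,5] (faults so far: 8)
  step 13: ref 4 -> FAULT, evict 3, frames=[4,5] (faults so far: 9)
  step 14: ref 7 -> FAULT, evict 5, frames=[4,7] (faults so far: 10)
  LRU total faults: 10
--- Optimal ---
  step 0: ref 4 -> FAULT, frames=[4,-] (faults so far: 1)
  step 1: ref 7 -> FAULT, frames=[4,7] (faults so far: 2)
  step 2: ref 2 -> FAULT, evict 7, frames=[4,2] (faults so far: 3)
  step 3: ref 2 -> HIT, frames=[4,2] (faults so far: 3)
  step 4: ref 2 -> HIT, frames=[4,2] (faults so far: 3)
  step 5: ref 3 -> FAULT, evict 2, frames=[4,3] (faults so far: 4)
  step 6: ref 3 -> HIT, frames=[4,3] (faults so far: 4)
  step 7: ref 6 -> FAULT, evict 4, frames=[6,3] (faults so far: 5)
  step 8: ref 1 -> FAULT, evict 6, frames=[1,3] (faults so far: 6)
  step 9: ref 1 -> HIT, frames=[1,3] (faults so far: 6)
  step 10: ref 3 -> HIT, frames=[1,3] (faults so far: 6)
  step 11: ref 3 -> HIT, frames=[1,3] (faults so far: 6)
  step 12: ref 5 -> FAULT, evict 1, frames=[5,3] (faults so far: 7)
  step 13: ref 4 -> FAULT, evict 3, frames=[5,4] (faults so far: 8)
  step 14: ref 7 -> FAULT, evict 4, frames=[5,7] (faults so far: 9)
  Optimal total faults: 9

Answer: 10 10 9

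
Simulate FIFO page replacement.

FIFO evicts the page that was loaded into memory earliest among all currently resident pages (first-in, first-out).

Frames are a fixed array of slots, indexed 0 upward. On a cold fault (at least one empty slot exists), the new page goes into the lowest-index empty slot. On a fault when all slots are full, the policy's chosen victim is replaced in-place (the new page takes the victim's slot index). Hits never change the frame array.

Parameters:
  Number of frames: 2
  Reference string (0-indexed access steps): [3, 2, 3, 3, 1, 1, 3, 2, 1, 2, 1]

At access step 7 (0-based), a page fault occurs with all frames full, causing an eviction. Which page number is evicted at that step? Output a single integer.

Step 0: ref 3 -> FAULT, frames=[3,-]
Step 1: ref 2 -> FAULT, frames=[3,2]
Step 2: ref 3 -> HIT, frames=[3,2]
Step 3: ref 3 -> HIT, frames=[3,2]
Step 4: ref 1 -> FAULT, evict 3, frames=[1,2]
Step 5: ref 1 -> HIT, frames=[1,2]
Step 6: ref 3 -> FAULT, evict 2, frames=[1,3]
Step 7: ref 2 -> FAULT, evict 1, frames=[2,3]
At step 7: evicted page 1

Answer: 1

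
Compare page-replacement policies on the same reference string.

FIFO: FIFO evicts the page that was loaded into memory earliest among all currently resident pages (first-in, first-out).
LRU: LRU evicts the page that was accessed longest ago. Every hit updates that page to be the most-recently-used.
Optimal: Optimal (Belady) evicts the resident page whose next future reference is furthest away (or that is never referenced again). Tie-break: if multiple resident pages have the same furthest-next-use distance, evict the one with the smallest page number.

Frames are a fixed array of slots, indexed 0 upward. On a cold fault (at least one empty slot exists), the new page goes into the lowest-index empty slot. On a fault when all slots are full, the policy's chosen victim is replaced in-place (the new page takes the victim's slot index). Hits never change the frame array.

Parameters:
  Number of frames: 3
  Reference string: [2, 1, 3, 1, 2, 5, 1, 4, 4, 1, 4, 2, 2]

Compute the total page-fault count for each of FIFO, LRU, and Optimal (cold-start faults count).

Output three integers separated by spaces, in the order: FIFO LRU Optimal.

Answer: 7 6 5

Derivation:
--- FIFO ---
  step 0: ref 2 -> FAULT, frames=[2,-,-] (faults so far: 1)
  step 1: ref 1 -> FAULT, frames=[2,1,-] (faults so far: 2)
  step 2: ref 3 -> FAULT, frames=[2,1,3] (faults so far: 3)
  step 3: ref 1 -> HIT, frames=[2,1,3] (faults so far: 3)
  step 4: ref 2 -> HIT, frames=[2,1,3] (faults so far: 3)
  step 5: ref 5 -> FAULT, evict 2, frames=[5,1,3] (faults so far: 4)
  step 6: ref 1 -> HIT, frames=[5,1,3] (faults so far: 4)
  step 7: ref 4 -> FAULT, evict 1, frames=[5,4,3] (faults so far: 5)
  step 8: ref 4 -> HIT, frames=[5,4,3] (faults so far: 5)
  step 9: ref 1 -> FAULT, evict 3, frames=[5,4,1] (faults so far: 6)
  step 10: ref 4 -> HIT, frames=[5,4,1] (faults so far: 6)
  step 11: ref 2 -> FAULT, evict 5, frames=[2,4,1] (faults so far: 7)
  step 12: ref 2 -> HIT, frames=[2,4,1] (faults so far: 7)
  FIFO total faults: 7
--- LRU ---
  step 0: ref 2 -> FAULT, frames=[2,-,-] (faults so far: 1)
  step 1: ref 1 -> FAULT, frames=[2,1,-] (faults so far: 2)
  step 2: ref 3 -> FAULT, frames=[2,1,3] (faults so far: 3)
  step 3: ref 1 -> HIT, frames=[2,1,3] (faults so far: 3)
  step 4: ref 2 -> HIT, frames=[2,1,3] (faults so far: 3)
  step 5: ref 5 -> FAULT, evict 3, frames=[2,1,5] (faults so far: 4)
  step 6: ref 1 -> HIT, frames=[2,1,5] (faults so far: 4)
  step 7: ref 4 -> FAULT, evict 2, frames=[4,1,5] (faults so far: 5)
  step 8: ref 4 -> HIT, frames=[4,1,5] (faults so far: 5)
  step 9: ref 1 -> HIT, frames=[4,1,5] (faults so far: 5)
  step 10: ref 4 -> HIT, frames=[4,1,5] (faults so far: 5)
  step 11: ref 2 -> FAULT, evict 5, frames=[4,1,2] (faults so far: 6)
  step 12: ref 2 -> HIT, frames=[4,1,2] (faults so far: 6)
  LRU total faults: 6
--- Optimal ---
  step 0: ref 2 -> FAULT, frames=[2,-,-] (faults so far: 1)
  step 1: ref 1 -> FAULT, frames=[2,1,-] (faults so far: 2)
  step 2: ref 3 -> FAULT, frames=[2,1,3] (faults so far: 3)
  step 3: ref 1 -> HIT, frames=[2,1,3] (faults so far: 3)
  step 4: ref 2 -> HIT, frames=[2,1,3] (faults so far: 3)
  step 5: ref 5 -> FAULT, evict 3, frames=[2,1,5] (faults so far: 4)
  step 6: ref 1 -> HIT, frames=[2,1,5] (faults so far: 4)
  step 7: ref 4 -> FAULT, evict 5, frames=[2,1,4] (faults so far: 5)
  step 8: ref 4 -> HIT, frames=[2,1,4] (faults so far: 5)
  step 9: ref 1 -> HIT, frames=[2,1,4] (faults so far: 5)
  step 10: ref 4 -> HIT, frames=[2,1,4] (faults so far: 5)
  step 11: ref 2 -> HIT, frames=[2,1,4] (faults so far: 5)
  step 12: ref 2 -> HIT, frames=[2,1,4] (faults so far: 5)
  Optimal total faults: 5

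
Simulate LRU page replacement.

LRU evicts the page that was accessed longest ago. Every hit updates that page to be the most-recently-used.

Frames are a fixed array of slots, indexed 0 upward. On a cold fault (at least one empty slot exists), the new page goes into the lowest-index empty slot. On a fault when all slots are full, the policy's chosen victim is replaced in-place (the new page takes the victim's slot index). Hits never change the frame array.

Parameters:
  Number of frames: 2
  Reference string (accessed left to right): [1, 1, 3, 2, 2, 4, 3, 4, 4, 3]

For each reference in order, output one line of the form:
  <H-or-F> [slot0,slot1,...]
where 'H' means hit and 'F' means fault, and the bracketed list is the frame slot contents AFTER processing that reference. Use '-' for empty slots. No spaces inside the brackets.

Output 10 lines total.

F [1,-]
H [1,-]
F [1,3]
F [2,3]
H [2,3]
F [2,4]
F [3,4]
H [3,4]
H [3,4]
H [3,4]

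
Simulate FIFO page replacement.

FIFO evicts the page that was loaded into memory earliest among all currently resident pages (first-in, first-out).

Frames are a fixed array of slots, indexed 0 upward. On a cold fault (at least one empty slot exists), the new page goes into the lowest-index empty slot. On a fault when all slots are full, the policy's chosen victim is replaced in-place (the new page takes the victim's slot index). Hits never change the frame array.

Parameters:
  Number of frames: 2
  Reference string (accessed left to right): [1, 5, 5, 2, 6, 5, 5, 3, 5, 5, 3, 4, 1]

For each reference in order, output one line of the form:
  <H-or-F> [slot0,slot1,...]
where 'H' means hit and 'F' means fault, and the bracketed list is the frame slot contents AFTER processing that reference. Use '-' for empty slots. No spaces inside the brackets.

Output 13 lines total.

F [1,-]
F [1,5]
H [1,5]
F [2,5]
F [2,6]
F [5,6]
H [5,6]
F [5,3]
H [5,3]
H [5,3]
H [5,3]
F [4,3]
F [4,1]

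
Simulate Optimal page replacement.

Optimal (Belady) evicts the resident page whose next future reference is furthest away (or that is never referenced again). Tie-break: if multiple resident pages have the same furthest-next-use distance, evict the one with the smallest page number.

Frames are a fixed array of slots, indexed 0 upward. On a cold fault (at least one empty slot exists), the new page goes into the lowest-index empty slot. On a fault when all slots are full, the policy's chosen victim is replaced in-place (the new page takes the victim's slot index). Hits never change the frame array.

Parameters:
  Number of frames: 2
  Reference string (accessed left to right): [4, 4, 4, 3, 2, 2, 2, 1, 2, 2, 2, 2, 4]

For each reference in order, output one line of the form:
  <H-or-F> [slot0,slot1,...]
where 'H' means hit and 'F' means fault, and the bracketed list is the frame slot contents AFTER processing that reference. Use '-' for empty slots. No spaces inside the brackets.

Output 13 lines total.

F [4,-]
H [4,-]
H [4,-]
F [4,3]
F [4,2]
H [4,2]
H [4,2]
F [1,2]
H [1,2]
H [1,2]
H [1,2]
H [1,2]
F [4,2]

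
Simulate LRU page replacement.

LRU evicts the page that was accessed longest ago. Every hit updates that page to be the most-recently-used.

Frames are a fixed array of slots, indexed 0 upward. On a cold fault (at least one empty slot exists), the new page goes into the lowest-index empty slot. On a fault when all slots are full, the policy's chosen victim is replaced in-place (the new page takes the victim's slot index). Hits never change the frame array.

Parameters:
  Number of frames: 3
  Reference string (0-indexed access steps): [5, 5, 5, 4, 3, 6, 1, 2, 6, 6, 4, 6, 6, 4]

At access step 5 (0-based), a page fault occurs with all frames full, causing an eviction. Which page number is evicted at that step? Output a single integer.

Answer: 5

Derivation:
Step 0: ref 5 -> FAULT, frames=[5,-,-]
Step 1: ref 5 -> HIT, frames=[5,-,-]
Step 2: ref 5 -> HIT, frames=[5,-,-]
Step 3: ref 4 -> FAULT, frames=[5,4,-]
Step 4: ref 3 -> FAULT, frames=[5,4,3]
Step 5: ref 6 -> FAULT, evict 5, frames=[6,4,3]
At step 5: evicted page 5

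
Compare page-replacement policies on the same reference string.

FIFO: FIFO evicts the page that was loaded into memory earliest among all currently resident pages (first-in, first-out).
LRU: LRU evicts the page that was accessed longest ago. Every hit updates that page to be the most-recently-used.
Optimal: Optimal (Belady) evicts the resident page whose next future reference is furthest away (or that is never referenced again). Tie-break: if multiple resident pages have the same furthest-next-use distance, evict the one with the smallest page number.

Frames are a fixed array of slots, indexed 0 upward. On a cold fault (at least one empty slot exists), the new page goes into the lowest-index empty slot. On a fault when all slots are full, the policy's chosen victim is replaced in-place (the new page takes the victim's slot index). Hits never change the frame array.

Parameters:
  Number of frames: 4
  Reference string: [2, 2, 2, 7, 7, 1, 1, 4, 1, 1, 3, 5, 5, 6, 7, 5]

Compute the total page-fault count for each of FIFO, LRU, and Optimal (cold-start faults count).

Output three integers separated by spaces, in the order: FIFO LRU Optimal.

Answer: 8 8 7

Derivation:
--- FIFO ---
  step 0: ref 2 -> FAULT, frames=[2,-,-,-] (faults so far: 1)
  step 1: ref 2 -> HIT, frames=[2,-,-,-] (faults so far: 1)
  step 2: ref 2 -> HIT, frames=[2,-,-,-] (faults so far: 1)
  step 3: ref 7 -> FAULT, frames=[2,7,-,-] (faults so far: 2)
  step 4: ref 7 -> HIT, frames=[2,7,-,-] (faults so far: 2)
  step 5: ref 1 -> FAULT, frames=[2,7,1,-] (faults so far: 3)
  step 6: ref 1 -> HIT, frames=[2,7,1,-] (faults so far: 3)
  step 7: ref 4 -> FAULT, frames=[2,7,1,4] (faults so far: 4)
  step 8: ref 1 -> HIT, frames=[2,7,1,4] (faults so far: 4)
  step 9: ref 1 -> HIT, frames=[2,7,1,4] (faults so far: 4)
  step 10: ref 3 -> FAULT, evict 2, frames=[3,7,1,4] (faults so far: 5)
  step 11: ref 5 -> FAULT, evict 7, frames=[3,5,1,4] (faults so far: 6)
  step 12: ref 5 -> HIT, frames=[3,5,1,4] (faults so far: 6)
  step 13: ref 6 -> FAULT, evict 1, frames=[3,5,6,4] (faults so far: 7)
  step 14: ref 7 -> FAULT, evict 4, frames=[3,5,6,7] (faults so far: 8)
  step 15: ref 5 -> HIT, frames=[3,5,6,7] (faults so far: 8)
  FIFO total faults: 8
--- LRU ---
  step 0: ref 2 -> FAULT, frames=[2,-,-,-] (faults so far: 1)
  step 1: ref 2 -> HIT, frames=[2,-,-,-] (faults so far: 1)
  step 2: ref 2 -> HIT, frames=[2,-,-,-] (faults so far: 1)
  step 3: ref 7 -> FAULT, frames=[2,7,-,-] (faults so far: 2)
  step 4: ref 7 -> HIT, frames=[2,7,-,-] (faults so far: 2)
  step 5: ref 1 -> FAULT, frames=[2,7,1,-] (faults so far: 3)
  step 6: ref 1 -> HIT, frames=[2,7,1,-] (faults so far: 3)
  step 7: ref 4 -> FAULT, frames=[2,7,1,4] (faults so far: 4)
  step 8: ref 1 -> HIT, frames=[2,7,1,4] (faults so far: 4)
  step 9: ref 1 -> HIT, frames=[2,7,1,4] (faults so far: 4)
  step 10: ref 3 -> FAULT, evict 2, frames=[3,7,1,4] (faults so far: 5)
  step 11: ref 5 -> FAULT, evict 7, frames=[3,5,1,4] (faults so far: 6)
  step 12: ref 5 -> HIT, frames=[3,5,1,4] (faults so far: 6)
  step 13: ref 6 -> FAULT, evict 4, frames=[3,5,1,6] (faults so far: 7)
  step 14: ref 7 -> FAULT, evict 1, frames=[3,5,7,6] (faults so far: 8)
  step 15: ref 5 -> HIT, frames=[3,5,7,6] (faults so far: 8)
  LRU total faults: 8
--- Optimal ---
  step 0: ref 2 -> FAULT, frames=[2,-,-,-] (faults so far: 1)
  step 1: ref 2 -> HIT, frames=[2,-,-,-] (faults so far: 1)
  step 2: ref 2 -> HIT, frames=[2,-,-,-] (faults so far: 1)
  step 3: ref 7 -> FAULT, frames=[2,7,-,-] (faults so far: 2)
  step 4: ref 7 -> HIT, frames=[2,7,-,-] (faults so far: 2)
  step 5: ref 1 -> FAULT, frames=[2,7,1,-] (faults so far: 3)
  step 6: ref 1 -> HIT, frames=[2,7,1,-] (faults so far: 3)
  step 7: ref 4 -> FAULT, frames=[2,7,1,4] (faults so far: 4)
  step 8: ref 1 -> HIT, frames=[2,7,1,4] (faults so far: 4)
  step 9: ref 1 -> HIT, frames=[2,7,1,4] (faults so far: 4)
  step 10: ref 3 -> FAULT, evict 1, frames=[2,7,3,4] (faults so far: 5)
  step 11: ref 5 -> FAULT, evict 2, frames=[5,7,3,4] (faults so far: 6)
  step 12: ref 5 -> HIT, frames=[5,7,3,4] (faults so far: 6)
  step 13: ref 6 -> FAULT, evict 3, frames=[5,7,6,4] (faults so far: 7)
  step 14: ref 7 -> HIT, frames=[5,7,6,4] (faults so far: 7)
  step 15: ref 5 -> HIT, frames=[5,7,6,4] (faults so far: 7)
  Optimal total faults: 7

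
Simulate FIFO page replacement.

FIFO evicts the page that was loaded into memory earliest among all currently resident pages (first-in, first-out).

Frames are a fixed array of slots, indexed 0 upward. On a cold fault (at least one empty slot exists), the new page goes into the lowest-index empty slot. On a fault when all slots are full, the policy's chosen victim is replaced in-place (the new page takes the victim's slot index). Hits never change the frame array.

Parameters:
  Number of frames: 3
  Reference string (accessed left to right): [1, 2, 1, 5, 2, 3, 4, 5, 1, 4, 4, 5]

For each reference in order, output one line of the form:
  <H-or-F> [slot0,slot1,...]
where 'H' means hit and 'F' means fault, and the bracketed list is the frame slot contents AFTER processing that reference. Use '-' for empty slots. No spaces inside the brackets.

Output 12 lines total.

F [1,-,-]
F [1,2,-]
H [1,2,-]
F [1,2,5]
H [1,2,5]
F [3,2,5]
F [3,4,5]
H [3,4,5]
F [3,4,1]
H [3,4,1]
H [3,4,1]
F [5,4,1]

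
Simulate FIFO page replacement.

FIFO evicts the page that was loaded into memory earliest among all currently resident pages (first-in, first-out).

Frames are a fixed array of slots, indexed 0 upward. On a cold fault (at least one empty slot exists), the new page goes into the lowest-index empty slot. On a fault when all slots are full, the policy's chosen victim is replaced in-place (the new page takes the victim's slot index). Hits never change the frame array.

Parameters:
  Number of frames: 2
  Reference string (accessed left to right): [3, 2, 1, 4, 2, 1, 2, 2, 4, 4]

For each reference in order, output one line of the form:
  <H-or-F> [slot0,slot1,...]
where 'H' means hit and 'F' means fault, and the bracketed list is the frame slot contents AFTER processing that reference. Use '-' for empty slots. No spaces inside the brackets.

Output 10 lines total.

F [3,-]
F [3,2]
F [1,2]
F [1,4]
F [2,4]
F [2,1]
H [2,1]
H [2,1]
F [4,1]
H [4,1]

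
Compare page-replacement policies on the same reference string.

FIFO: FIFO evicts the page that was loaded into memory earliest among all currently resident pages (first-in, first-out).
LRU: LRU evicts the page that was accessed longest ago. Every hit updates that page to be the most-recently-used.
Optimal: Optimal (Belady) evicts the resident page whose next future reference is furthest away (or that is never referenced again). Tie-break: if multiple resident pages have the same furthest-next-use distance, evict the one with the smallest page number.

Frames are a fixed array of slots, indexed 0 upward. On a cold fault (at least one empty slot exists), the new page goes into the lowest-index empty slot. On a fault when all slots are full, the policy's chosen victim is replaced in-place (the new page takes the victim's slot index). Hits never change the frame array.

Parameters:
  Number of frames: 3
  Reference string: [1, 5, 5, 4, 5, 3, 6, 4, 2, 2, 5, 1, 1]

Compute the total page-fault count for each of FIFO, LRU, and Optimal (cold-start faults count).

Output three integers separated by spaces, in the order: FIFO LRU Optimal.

--- FIFO ---
  step 0: ref 1 -> FAULT, frames=[1,-,-] (faults so far: 1)
  step 1: ref 5 -> FAULT, frames=[1,5,-] (faults so far: 2)
  step 2: ref 5 -> HIT, frames=[1,5,-] (faults so far: 2)
  step 3: ref 4 -> FAULT, frames=[1,5,4] (faults so far: 3)
  step 4: ref 5 -> HIT, frames=[1,5,4] (faults so far: 3)
  step 5: ref 3 -> FAULT, evict 1, frames=[3,5,4] (faults so far: 4)
  step 6: ref 6 -> FAULT, evict 5, frames=[3,6,4] (faults so far: 5)
  step 7: ref 4 -> HIT, frames=[3,6,4] (faults so far: 5)
  step 8: ref 2 -> FAULT, evict 4, frames=[3,6,2] (faults so far: 6)
  step 9: ref 2 -> HIT, frames=[3,6,2] (faults so far: 6)
  step 10: ref 5 -> FAULT, evict 3, frames=[5,6,2] (faults so far: 7)
  step 11: ref 1 -> FAULT, evict 6, frames=[5,1,2] (faults so far: 8)
  step 12: ref 1 -> HIT, frames=[5,1,2] (faults so far: 8)
  FIFO total faults: 8
--- LRU ---
  step 0: ref 1 -> FAULT, frames=[1,-,-] (faults so far: 1)
  step 1: ref 5 -> FAULT, frames=[1,5,-] (faults so far: 2)
  step 2: ref 5 -> HIT, frames=[1,5,-] (faults so far: 2)
  step 3: ref 4 -> FAULT, frames=[1,5,4] (faults so far: 3)
  step 4: ref 5 -> HIT, frames=[1,5,4] (faults so far: 3)
  step 5: ref 3 -> FAULT, evict 1, frames=[3,5,4] (faults so far: 4)
  step 6: ref 6 -> FAULT, evict 4, frames=[3,5,6] (faults so far: 5)
  step 7: ref 4 -> FAULT, evict 5, frames=[3,4,6] (faults so far: 6)
  step 8: ref 2 -> FAULT, evict 3, frames=[2,4,6] (faults so far: 7)
  step 9: ref 2 -> HIT, frames=[2,4,6] (faults so far: 7)
  step 10: ref 5 -> FAULT, evict 6, frames=[2,4,5] (faults so far: 8)
  step 11: ref 1 -> FAULT, evict 4, frames=[2,1,5] (faults so far: 9)
  step 12: ref 1 -> HIT, frames=[2,1,5] (faults so far: 9)
  LRU total faults: 9
--- Optimal ---
  step 0: ref 1 -> FAULT, frames=[1,-,-] (faults so far: 1)
  step 1: ref 5 -> FAULT, frames=[1,5,-] (faults so far: 2)
  step 2: ref 5 -> HIT, frames=[1,5,-] (faults so far: 2)
  step 3: ref 4 -> FAULT, frames=[1,5,4] (faults so far: 3)
  step 4: ref 5 -> HIT, frames=[1,5,4] (faults so far: 3)
  step 5: ref 3 -> FAULT, evict 1, frames=[3,5,4] (faults so far: 4)
  step 6: ref 6 -> FAULT, evict 3, frames=[6,5,4] (faults so far: 5)
  step 7: ref 4 -> HIT, frames=[6,5,4] (faults so far: 5)
  step 8: ref 2 -> FAULT, evict 4, frames=[6,5,2] (faults so far: 6)
  step 9: ref 2 -> HIT, frames=[6,5,2] (faults so far: 6)
  step 10: ref 5 -> HIT, frames=[6,5,2] (faults so far: 6)
  step 11: ref 1 -> FAULT, evict 2, frames=[6,5,1] (faults so far: 7)
  step 12: ref 1 -> HIT, frames=[6,5,1] (faults so far: 7)
  Optimal total faults: 7

Answer: 8 9 7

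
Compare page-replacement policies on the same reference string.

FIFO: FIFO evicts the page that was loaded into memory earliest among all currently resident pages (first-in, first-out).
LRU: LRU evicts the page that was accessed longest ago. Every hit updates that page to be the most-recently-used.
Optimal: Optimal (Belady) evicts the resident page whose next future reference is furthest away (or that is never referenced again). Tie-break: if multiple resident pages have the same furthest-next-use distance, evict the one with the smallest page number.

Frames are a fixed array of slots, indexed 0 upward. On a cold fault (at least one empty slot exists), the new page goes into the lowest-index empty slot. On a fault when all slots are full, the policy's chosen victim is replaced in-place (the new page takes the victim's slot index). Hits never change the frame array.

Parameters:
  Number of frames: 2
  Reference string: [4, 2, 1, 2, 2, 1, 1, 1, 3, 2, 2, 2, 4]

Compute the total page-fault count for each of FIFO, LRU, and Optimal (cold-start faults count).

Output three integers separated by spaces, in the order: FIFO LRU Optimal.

--- FIFO ---
  step 0: ref 4 -> FAULT, frames=[4,-] (faults so far: 1)
  step 1: ref 2 -> FAULT, frames=[4,2] (faults so far: 2)
  step 2: ref 1 -> FAULT, evict 4, frames=[1,2] (faults so far: 3)
  step 3: ref 2 -> HIT, frames=[1,2] (faults so far: 3)
  step 4: ref 2 -> HIT, frames=[1,2] (faults so far: 3)
  step 5: ref 1 -> HIT, frames=[1,2] (faults so far: 3)
  step 6: ref 1 -> HIT, frames=[1,2] (faults so far: 3)
  step 7: ref 1 -> HIT, frames=[1,2] (faults so far: 3)
  step 8: ref 3 -> FAULT, evict 2, frames=[1,3] (faults so far: 4)
  step 9: ref 2 -> FAULT, evict 1, frames=[2,3] (faults so far: 5)
  step 10: ref 2 -> HIT, frames=[2,3] (faults so far: 5)
  step 11: ref 2 -> HIT, frames=[2,3] (faults so far: 5)
  step 12: ref 4 -> FAULT, evict 3, frames=[2,4] (faults so far: 6)
  FIFO total faults: 6
--- LRU ---
  step 0: ref 4 -> FAULT, frames=[4,-] (faults so far: 1)
  step 1: ref 2 -> FAULT, frames=[4,2] (faults so far: 2)
  step 2: ref 1 -> FAULT, evict 4, frames=[1,2] (faults so far: 3)
  step 3: ref 2 -> HIT, frames=[1,2] (faults so far: 3)
  step 4: ref 2 -> HIT, frames=[1,2] (faults so far: 3)
  step 5: ref 1 -> HIT, frames=[1,2] (faults so far: 3)
  step 6: ref 1 -> HIT, frames=[1,2] (faults so far: 3)
  step 7: ref 1 -> HIT, frames=[1,2] (faults so far: 3)
  step 8: ref 3 -> FAULT, evict 2, frames=[1,3] (faults so far: 4)
  step 9: ref 2 -> FAULT, evict 1, frames=[2,3] (faults so far: 5)
  step 10: ref 2 -> HIT, frames=[2,3] (faults so far: 5)
  step 11: ref 2 -> HIT, frames=[2,3] (faults so far: 5)
  step 12: ref 4 -> FAULT, evict 3, frames=[2,4] (faults so far: 6)
  LRU total faults: 6
--- Optimal ---
  step 0: ref 4 -> FAULT, frames=[4,-] (faults so far: 1)
  step 1: ref 2 -> FAULT, frames=[4,2] (faults so far: 2)
  step 2: ref 1 -> FAULT, evict 4, frames=[1,2] (faults so far: 3)
  step 3: ref 2 -> HIT, frames=[1,2] (faults so far: 3)
  step 4: ref 2 -> HIT, frames=[1,2] (faults so far: 3)
  step 5: ref 1 -> HIT, frames=[1,2] (faults so far: 3)
  step 6: ref 1 -> HIT, frames=[1,2] (faults so far: 3)
  step 7: ref 1 -> HIT, frames=[1,2] (faults so far: 3)
  step 8: ref 3 -> FAULT, evict 1, frames=[3,2] (faults so far: 4)
  step 9: ref 2 -> HIT, frames=[3,2] (faults so far: 4)
  step 10: ref 2 -> HIT, frames=[3,2] (faults so far: 4)
  step 11: ref 2 -> HIT, frames=[3,2] (faults so far: 4)
  step 12: ref 4 -> FAULT, evict 2, frames=[3,4] (faults so far: 5)
  Optimal total faults: 5

Answer: 6 6 5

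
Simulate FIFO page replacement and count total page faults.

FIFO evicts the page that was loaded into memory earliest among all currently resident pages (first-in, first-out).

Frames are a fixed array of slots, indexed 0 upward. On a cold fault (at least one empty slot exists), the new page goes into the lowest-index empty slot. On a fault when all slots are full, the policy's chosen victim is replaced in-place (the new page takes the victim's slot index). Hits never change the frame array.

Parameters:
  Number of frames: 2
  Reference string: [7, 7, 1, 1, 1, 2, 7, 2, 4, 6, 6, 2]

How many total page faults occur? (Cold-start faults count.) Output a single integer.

Step 0: ref 7 → FAULT, frames=[7,-]
Step 1: ref 7 → HIT, frames=[7,-]
Step 2: ref 1 → FAULT, frames=[7,1]
Step 3: ref 1 → HIT, frames=[7,1]
Step 4: ref 1 → HIT, frames=[7,1]
Step 5: ref 2 → FAULT (evict 7), frames=[2,1]
Step 6: ref 7 → FAULT (evict 1), frames=[2,7]
Step 7: ref 2 → HIT, frames=[2,7]
Step 8: ref 4 → FAULT (evict 2), frames=[4,7]
Step 9: ref 6 → FAULT (evict 7), frames=[4,6]
Step 10: ref 6 → HIT, frames=[4,6]
Step 11: ref 2 → FAULT (evict 4), frames=[2,6]
Total faults: 7

Answer: 7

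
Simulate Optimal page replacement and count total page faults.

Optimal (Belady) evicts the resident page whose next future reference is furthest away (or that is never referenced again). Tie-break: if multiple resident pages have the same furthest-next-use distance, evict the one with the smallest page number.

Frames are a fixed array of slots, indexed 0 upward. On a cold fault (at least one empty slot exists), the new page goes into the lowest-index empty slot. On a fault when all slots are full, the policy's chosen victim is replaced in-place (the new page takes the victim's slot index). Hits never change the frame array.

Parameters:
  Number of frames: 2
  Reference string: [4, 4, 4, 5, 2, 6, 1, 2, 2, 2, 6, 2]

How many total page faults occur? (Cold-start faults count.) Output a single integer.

Answer: 6

Derivation:
Step 0: ref 4 → FAULT, frames=[4,-]
Step 1: ref 4 → HIT, frames=[4,-]
Step 2: ref 4 → HIT, frames=[4,-]
Step 3: ref 5 → FAULT, frames=[4,5]
Step 4: ref 2 → FAULT (evict 4), frames=[2,5]
Step 5: ref 6 → FAULT (evict 5), frames=[2,6]
Step 6: ref 1 → FAULT (evict 6), frames=[2,1]
Step 7: ref 2 → HIT, frames=[2,1]
Step 8: ref 2 → HIT, frames=[2,1]
Step 9: ref 2 → HIT, frames=[2,1]
Step 10: ref 6 → FAULT (evict 1), frames=[2,6]
Step 11: ref 2 → HIT, frames=[2,6]
Total faults: 6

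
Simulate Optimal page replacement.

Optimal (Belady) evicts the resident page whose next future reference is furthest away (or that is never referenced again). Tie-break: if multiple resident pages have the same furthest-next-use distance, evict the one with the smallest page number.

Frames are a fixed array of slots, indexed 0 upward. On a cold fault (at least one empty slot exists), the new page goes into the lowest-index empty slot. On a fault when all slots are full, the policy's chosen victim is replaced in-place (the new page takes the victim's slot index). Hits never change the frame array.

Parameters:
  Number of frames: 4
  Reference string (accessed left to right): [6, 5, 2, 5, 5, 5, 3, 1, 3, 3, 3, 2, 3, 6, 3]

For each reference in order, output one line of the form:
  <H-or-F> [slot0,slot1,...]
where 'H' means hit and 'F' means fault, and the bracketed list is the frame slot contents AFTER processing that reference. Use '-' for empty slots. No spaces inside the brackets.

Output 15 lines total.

F [6,-,-,-]
F [6,5,-,-]
F [6,5,2,-]
H [6,5,2,-]
H [6,5,2,-]
H [6,5,2,-]
F [6,5,2,3]
F [6,1,2,3]
H [6,1,2,3]
H [6,1,2,3]
H [6,1,2,3]
H [6,1,2,3]
H [6,1,2,3]
H [6,1,2,3]
H [6,1,2,3]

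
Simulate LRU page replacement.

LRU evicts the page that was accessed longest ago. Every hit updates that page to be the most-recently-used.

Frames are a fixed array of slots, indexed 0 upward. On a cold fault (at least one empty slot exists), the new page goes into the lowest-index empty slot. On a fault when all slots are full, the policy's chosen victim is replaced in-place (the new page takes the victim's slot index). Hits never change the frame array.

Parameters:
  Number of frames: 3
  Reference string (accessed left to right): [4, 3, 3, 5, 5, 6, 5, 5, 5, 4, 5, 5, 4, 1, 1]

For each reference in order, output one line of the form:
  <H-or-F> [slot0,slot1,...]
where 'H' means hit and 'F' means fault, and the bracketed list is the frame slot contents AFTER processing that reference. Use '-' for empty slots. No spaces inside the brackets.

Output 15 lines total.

F [4,-,-]
F [4,3,-]
H [4,3,-]
F [4,3,5]
H [4,3,5]
F [6,3,5]
H [6,3,5]
H [6,3,5]
H [6,3,5]
F [6,4,5]
H [6,4,5]
H [6,4,5]
H [6,4,5]
F [1,4,5]
H [1,4,5]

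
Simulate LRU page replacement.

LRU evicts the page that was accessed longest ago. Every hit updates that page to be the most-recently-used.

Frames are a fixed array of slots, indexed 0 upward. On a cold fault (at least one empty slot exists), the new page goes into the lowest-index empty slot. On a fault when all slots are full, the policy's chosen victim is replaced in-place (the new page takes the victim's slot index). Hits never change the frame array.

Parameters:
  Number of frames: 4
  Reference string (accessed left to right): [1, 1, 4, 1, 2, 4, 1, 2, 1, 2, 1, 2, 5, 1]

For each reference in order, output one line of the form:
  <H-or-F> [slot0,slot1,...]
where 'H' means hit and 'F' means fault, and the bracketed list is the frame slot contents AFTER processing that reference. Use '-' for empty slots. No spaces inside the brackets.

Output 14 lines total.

F [1,-,-,-]
H [1,-,-,-]
F [1,4,-,-]
H [1,4,-,-]
F [1,4,2,-]
H [1,4,2,-]
H [1,4,2,-]
H [1,4,2,-]
H [1,4,2,-]
H [1,4,2,-]
H [1,4,2,-]
H [1,4,2,-]
F [1,4,2,5]
H [1,4,2,5]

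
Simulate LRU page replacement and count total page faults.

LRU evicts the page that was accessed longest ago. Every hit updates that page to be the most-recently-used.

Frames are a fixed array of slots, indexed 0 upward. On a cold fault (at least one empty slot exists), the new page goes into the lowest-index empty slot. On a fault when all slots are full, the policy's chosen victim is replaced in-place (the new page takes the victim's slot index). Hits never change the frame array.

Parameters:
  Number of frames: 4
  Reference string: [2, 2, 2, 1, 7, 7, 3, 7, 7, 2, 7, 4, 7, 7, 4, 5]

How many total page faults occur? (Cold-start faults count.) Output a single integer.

Answer: 6

Derivation:
Step 0: ref 2 → FAULT, frames=[2,-,-,-]
Step 1: ref 2 → HIT, frames=[2,-,-,-]
Step 2: ref 2 → HIT, frames=[2,-,-,-]
Step 3: ref 1 → FAULT, frames=[2,1,-,-]
Step 4: ref 7 → FAULT, frames=[2,1,7,-]
Step 5: ref 7 → HIT, frames=[2,1,7,-]
Step 6: ref 3 → FAULT, frames=[2,1,7,3]
Step 7: ref 7 → HIT, frames=[2,1,7,3]
Step 8: ref 7 → HIT, frames=[2,1,7,3]
Step 9: ref 2 → HIT, frames=[2,1,7,3]
Step 10: ref 7 → HIT, frames=[2,1,7,3]
Step 11: ref 4 → FAULT (evict 1), frames=[2,4,7,3]
Step 12: ref 7 → HIT, frames=[2,4,7,3]
Step 13: ref 7 → HIT, frames=[2,4,7,3]
Step 14: ref 4 → HIT, frames=[2,4,7,3]
Step 15: ref 5 → FAULT (evict 3), frames=[2,4,7,5]
Total faults: 6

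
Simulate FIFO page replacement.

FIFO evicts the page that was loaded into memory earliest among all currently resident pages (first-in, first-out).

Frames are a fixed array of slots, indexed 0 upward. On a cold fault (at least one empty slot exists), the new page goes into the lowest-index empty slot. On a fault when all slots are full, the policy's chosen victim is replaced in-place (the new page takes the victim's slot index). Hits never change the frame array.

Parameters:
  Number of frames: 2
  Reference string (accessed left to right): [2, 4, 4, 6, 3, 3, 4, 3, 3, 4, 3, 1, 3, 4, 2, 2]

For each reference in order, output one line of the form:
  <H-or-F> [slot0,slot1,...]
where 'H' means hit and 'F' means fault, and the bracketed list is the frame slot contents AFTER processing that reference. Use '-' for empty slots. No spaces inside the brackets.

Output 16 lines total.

F [2,-]
F [2,4]
H [2,4]
F [6,4]
F [6,3]
H [6,3]
F [4,3]
H [4,3]
H [4,3]
H [4,3]
H [4,3]
F [4,1]
F [3,1]
F [3,4]
F [2,4]
H [2,4]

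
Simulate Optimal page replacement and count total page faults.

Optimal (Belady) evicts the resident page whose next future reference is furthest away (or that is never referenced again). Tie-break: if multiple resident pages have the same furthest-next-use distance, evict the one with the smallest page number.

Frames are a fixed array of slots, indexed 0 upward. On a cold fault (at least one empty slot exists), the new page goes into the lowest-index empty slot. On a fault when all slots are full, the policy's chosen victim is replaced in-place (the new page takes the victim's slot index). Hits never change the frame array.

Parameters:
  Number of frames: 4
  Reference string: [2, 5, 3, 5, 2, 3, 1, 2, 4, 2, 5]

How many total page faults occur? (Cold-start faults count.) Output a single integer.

Step 0: ref 2 → FAULT, frames=[2,-,-,-]
Step 1: ref 5 → FAULT, frames=[2,5,-,-]
Step 2: ref 3 → FAULT, frames=[2,5,3,-]
Step 3: ref 5 → HIT, frames=[2,5,3,-]
Step 4: ref 2 → HIT, frames=[2,5,3,-]
Step 5: ref 3 → HIT, frames=[2,5,3,-]
Step 6: ref 1 → FAULT, frames=[2,5,3,1]
Step 7: ref 2 → HIT, frames=[2,5,3,1]
Step 8: ref 4 → FAULT (evict 1), frames=[2,5,3,4]
Step 9: ref 2 → HIT, frames=[2,5,3,4]
Step 10: ref 5 → HIT, frames=[2,5,3,4]
Total faults: 5

Answer: 5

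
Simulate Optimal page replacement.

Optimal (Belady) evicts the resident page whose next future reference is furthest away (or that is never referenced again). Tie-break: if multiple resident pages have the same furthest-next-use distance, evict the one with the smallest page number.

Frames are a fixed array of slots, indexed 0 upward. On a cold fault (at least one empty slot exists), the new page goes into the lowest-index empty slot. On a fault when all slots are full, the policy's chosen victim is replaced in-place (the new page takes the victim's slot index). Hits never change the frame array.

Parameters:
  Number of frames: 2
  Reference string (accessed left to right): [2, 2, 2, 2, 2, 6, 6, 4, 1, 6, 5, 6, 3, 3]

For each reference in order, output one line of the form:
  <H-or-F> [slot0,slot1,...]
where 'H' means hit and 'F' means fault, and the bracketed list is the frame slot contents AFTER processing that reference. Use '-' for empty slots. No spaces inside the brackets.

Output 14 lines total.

F [2,-]
H [2,-]
H [2,-]
H [2,-]
H [2,-]
F [2,6]
H [2,6]
F [4,6]
F [1,6]
H [1,6]
F [5,6]
H [5,6]
F [3,6]
H [3,6]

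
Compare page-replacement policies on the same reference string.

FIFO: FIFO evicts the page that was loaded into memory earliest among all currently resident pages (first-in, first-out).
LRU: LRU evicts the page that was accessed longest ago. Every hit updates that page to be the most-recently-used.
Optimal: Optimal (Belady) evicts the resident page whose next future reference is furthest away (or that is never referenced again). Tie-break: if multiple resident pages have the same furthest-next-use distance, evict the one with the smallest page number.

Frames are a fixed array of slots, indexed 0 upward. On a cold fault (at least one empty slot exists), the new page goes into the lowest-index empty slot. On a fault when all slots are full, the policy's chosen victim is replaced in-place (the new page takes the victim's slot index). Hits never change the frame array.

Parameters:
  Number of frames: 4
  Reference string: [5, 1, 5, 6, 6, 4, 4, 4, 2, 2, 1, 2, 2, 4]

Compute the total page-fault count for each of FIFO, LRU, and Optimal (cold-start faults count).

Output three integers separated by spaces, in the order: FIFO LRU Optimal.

--- FIFO ---
  step 0: ref 5 -> FAULT, frames=[5,-,-,-] (faults so far: 1)
  step 1: ref 1 -> FAULT, frames=[5,1,-,-] (faults so far: 2)
  step 2: ref 5 -> HIT, frames=[5,1,-,-] (faults so far: 2)
  step 3: ref 6 -> FAULT, frames=[5,1,6,-] (faults so far: 3)
  step 4: ref 6 -> HIT, frames=[5,1,6,-] (faults so far: 3)
  step 5: ref 4 -> FAULT, frames=[5,1,6,4] (faults so far: 4)
  step 6: ref 4 -> HIT, frames=[5,1,6,4] (faults so far: 4)
  step 7: ref 4 -> HIT, frames=[5,1,6,4] (faults so far: 4)
  step 8: ref 2 -> FAULT, evict 5, frames=[2,1,6,4] (faults so far: 5)
  step 9: ref 2 -> HIT, frames=[2,1,6,4] (faults so far: 5)
  step 10: ref 1 -> HIT, frames=[2,1,6,4] (faults so far: 5)
  step 11: ref 2 -> HIT, frames=[2,1,6,4] (faults so far: 5)
  step 12: ref 2 -> HIT, frames=[2,1,6,4] (faults so far: 5)
  step 13: ref 4 -> HIT, frames=[2,1,6,4] (faults so far: 5)
  FIFO total faults: 5
--- LRU ---
  step 0: ref 5 -> FAULT, frames=[5,-,-,-] (faults so far: 1)
  step 1: ref 1 -> FAULT, frames=[5,1,-,-] (faults so far: 2)
  step 2: ref 5 -> HIT, frames=[5,1,-,-] (faults so far: 2)
  step 3: ref 6 -> FAULT, frames=[5,1,6,-] (faults so far: 3)
  step 4: ref 6 -> HIT, frames=[5,1,6,-] (faults so far: 3)
  step 5: ref 4 -> FAULT, frames=[5,1,6,4] (faults so far: 4)
  step 6: ref 4 -> HIT, frames=[5,1,6,4] (faults so far: 4)
  step 7: ref 4 -> HIT, frames=[5,1,6,4] (faults so far: 4)
  step 8: ref 2 -> FAULT, evict 1, frames=[5,2,6,4] (faults so far: 5)
  step 9: ref 2 -> HIT, frames=[5,2,6,4] (faults so far: 5)
  step 10: ref 1 -> FAULT, evict 5, frames=[1,2,6,4] (faults so far: 6)
  step 11: ref 2 -> HIT, frames=[1,2,6,4] (faults so far: 6)
  step 12: ref 2 -> HIT, frames=[1,2,6,4] (faults so far: 6)
  step 13: ref 4 -> HIT, frames=[1,2,6,4] (faults so far: 6)
  LRU total faults: 6
--- Optimal ---
  step 0: ref 5 -> FAULT, frames=[5,-,-,-] (faults so far: 1)
  step 1: ref 1 -> FAULT, frames=[5,1,-,-] (faults so far: 2)
  step 2: ref 5 -> HIT, frames=[5,1,-,-] (faults so far: 2)
  step 3: ref 6 -> FAULT, frames=[5,1,6,-] (faults so far: 3)
  step 4: ref 6 -> HIT, frames=[5,1,6,-] (faults so far: 3)
  step 5: ref 4 -> FAULT, frames=[5,1,6,4] (faults so far: 4)
  step 6: ref 4 -> HIT, frames=[5,1,6,4] (faults so far: 4)
  step 7: ref 4 -> HIT, frames=[5,1,6,4] (faults so far: 4)
  step 8: ref 2 -> FAULT, evict 5, frames=[2,1,6,4] (faults so far: 5)
  step 9: ref 2 -> HIT, frames=[2,1,6,4] (faults so far: 5)
  step 10: ref 1 -> HIT, frames=[2,1,6,4] (faults so far: 5)
  step 11: ref 2 -> HIT, frames=[2,1,6,4] (faults so far: 5)
  step 12: ref 2 -> HIT, frames=[2,1,6,4] (faults so far: 5)
  step 13: ref 4 -> HIT, frames=[2,1,6,4] (faults so far: 5)
  Optimal total faults: 5

Answer: 5 6 5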